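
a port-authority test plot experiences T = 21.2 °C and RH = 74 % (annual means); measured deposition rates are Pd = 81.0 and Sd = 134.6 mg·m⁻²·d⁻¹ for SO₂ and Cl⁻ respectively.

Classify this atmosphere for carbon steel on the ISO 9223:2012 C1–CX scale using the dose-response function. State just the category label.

C5

carbon steel: f(T) = -0.054·(T−10) [T>10 °C] = -0.6048
  SO₂ term: 1.77·81.0^0.52·exp(0.02·74-0.6048) = 41.73
  Cl⁻ term: 0.102·134.6^0.62·exp(0.033·74+0.04·21.2) = 57.21
  sum: 41.73 + 57.21 → r_corr = 98.94 μm/a
98.9 μm/a falls in (80, 200] for carbon steel → category C5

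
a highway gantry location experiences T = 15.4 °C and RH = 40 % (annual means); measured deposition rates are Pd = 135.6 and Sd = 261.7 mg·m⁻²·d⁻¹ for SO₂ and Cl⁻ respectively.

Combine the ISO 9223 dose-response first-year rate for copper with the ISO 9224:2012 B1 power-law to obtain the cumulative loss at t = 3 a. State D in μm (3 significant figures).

D(3) = 1.13 μm

copper: f(T) = -0.080·(T−10) [T>10 °C] = -0.4320
  SO₂ term: 0.0053·135.6^0.26·exp(0.059·40-0.4320) = 0.1306
  Sd branch = 0.01025·Sd^0.27·e^(0.036·RH+0.049·T) = 0.4137 μm/a
  sum: 0.1306 + 0.4137 → r_corr = 0.5443 μm/a
Power-law: D(3) = r_corr · 3^0.667
  D(3) = 0.5443 × 3^0.667 = 0.5443 × 2.081 = 1.133 μm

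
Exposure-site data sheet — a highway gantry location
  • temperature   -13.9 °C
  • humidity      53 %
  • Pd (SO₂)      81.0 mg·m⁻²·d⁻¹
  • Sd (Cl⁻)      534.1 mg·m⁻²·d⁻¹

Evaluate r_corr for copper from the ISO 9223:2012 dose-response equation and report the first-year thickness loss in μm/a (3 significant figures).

copper: T≤10 °C ⇒ hinge +0.126·(-13.9−10) = -3.0114
  Pd branch = 0.0053·Pd^0.26·e^(0.059·RH+f) = 0.01865 μm/a
  Sd branch = 0.01025·Sd^0.27·e^(0.036·RH+0.049·T) = 0.1906 μm/a
  r_corr = 0.01865 + 0.1906 = 0.2092 μm/a

r_corr = 0.209 μm/a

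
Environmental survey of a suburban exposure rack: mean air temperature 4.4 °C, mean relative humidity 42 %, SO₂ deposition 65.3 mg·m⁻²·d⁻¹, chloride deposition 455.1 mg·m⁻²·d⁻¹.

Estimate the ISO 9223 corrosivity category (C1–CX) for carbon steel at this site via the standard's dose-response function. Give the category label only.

carbon steel: f(T) = +0.150·(T−10) [T≤10 °C] = -0.8400
  Pd branch = 1.77·Pd^0.52·e^(0.02·RH+f) = 15.55 μm/a
  Cl⁻ term: 0.102·455.1^0.62·exp(0.033·42+0.04·4.4) = 21.63
  sum: 15.55 + 21.63 → r_corr = 37.18 μm/a
Category bounds: 25…50 μm/a bracket r_corr ⇒ C3

C3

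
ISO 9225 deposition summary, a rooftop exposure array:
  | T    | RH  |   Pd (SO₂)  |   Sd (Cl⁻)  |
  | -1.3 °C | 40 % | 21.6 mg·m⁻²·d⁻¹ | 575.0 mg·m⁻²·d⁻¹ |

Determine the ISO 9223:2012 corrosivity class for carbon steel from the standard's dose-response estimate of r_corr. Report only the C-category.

carbon steel: temperature factor f = +0.150·(-11.3) = -1.6950
  Pd branch = 1.77·Pd^0.52·e^(0.02·RH+f) = 3.574 μm/a
  Cl⁻ term: 0.102·575.0^0.62·exp(0.033·40+0.04·-1.3) = 18.63
  sum: 3.574 + 18.63 → r_corr = 22.21 μm/a
22.2 μm/a falls in (1.3, 25] for carbon steel → category C2

C2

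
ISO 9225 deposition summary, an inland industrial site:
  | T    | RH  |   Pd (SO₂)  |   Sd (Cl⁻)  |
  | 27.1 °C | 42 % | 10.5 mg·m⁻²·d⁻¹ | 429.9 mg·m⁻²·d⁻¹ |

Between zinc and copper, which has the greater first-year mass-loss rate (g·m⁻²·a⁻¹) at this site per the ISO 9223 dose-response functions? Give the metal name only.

zinc

zinc: T>10 °C ⇒ hinge -0.071·(27.1−10) = -1.2141
  Pd branch = 0.0129·Pd^0.44·e^(0.046·RH+f) = 0.07442 μm/a
  Sd branch = 0.0175·Sd^0.57·e^(0.008·RH+0.085·T) = 7.769 μm/a
  sum: 0.07442 + 7.769 → r_corr = 7.844 μm/a
  mass loss = 7.844 μm/a × 7.14 g/cm³ = 56 g·m⁻²·a⁻¹
copper: T>10 °C ⇒ hinge -0.080·(27.1−10) = -1.3680
  Pd branch = 0.0053·Pd^0.26·e^(0.059·RH+f) = 0.02964 μm/a
  Sd branch = 0.01025·Sd^0.27·e^(0.036·RH+0.049·T) = 0.9017 μm/a
  r_corr = 0.02964 + 0.9017 = 0.9314 μm/a
  mass loss = 0.9314 μm/a × 8.96 g/cm³ = 8.345 g·m⁻²·a⁻¹
Ordering by g·m⁻²·a⁻¹: zinc (56) > copper (8.35)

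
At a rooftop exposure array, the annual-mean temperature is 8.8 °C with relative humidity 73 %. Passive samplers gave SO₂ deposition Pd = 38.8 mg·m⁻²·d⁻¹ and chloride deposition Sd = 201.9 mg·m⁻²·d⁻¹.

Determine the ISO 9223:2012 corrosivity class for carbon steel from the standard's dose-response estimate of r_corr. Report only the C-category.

C5

carbon steel: temperature factor f = +0.150·(-1.2) = -0.1800
  sulphur-dioxide contribution → 42.66 μm/a
  chloride contribution → 43.34 μm/a
  total first-year rate 86 μm/a
86 μm/a falls in (80, 200] for carbon steel → category C5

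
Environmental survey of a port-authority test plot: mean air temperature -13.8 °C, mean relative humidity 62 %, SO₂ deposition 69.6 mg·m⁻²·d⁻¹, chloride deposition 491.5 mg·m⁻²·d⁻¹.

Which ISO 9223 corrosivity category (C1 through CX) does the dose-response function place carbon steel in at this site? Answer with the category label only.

carbon steel: T≤10 °C ⇒ hinge +0.150·(-13.8−10) = -3.5700
  SO₂ term: 1.77·69.6^0.52·exp(0.02·62-3.5700) = 1.564
  Sd branch = 0.102·Sd^0.62·e^(0.033·RH+0.04·T) = 21.19 μm/a
  sum: 1.564 + 21.19 → r_corr = 22.76 μm/a
22.8 μm/a falls in (1.3, 25] for carbon steel → category C2

C2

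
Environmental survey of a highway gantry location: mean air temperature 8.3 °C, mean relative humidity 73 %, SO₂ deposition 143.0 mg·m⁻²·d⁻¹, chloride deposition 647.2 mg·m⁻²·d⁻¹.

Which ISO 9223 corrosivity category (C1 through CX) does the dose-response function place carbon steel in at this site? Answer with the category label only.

C5

carbon steel: temperature factor f = +0.150·(-1.7) = -0.2550
  sulphur-dioxide contribution → 78 μm/a
  chloride contribution → 87.47 μm/a
  total first-year rate 165.5 μm/a
Category bounds: 80…200 μm/a bracket r_corr ⇒ C5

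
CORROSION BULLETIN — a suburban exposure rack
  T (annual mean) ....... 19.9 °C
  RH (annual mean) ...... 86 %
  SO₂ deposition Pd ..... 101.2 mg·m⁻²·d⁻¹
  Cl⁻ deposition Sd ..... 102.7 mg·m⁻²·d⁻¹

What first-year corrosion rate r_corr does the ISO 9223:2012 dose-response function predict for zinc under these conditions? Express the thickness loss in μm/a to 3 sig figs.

r_corr = 5.19 μm/a

zinc: T>10 °C ⇒ hinge -0.071·(19.9−10) = -0.7029
  SO₂ term: 0.0129·101.2^0.44·exp(0.046·86-0.7029) = 2.545
  Cl⁻ term: 0.0175·102.7^0.57·exp(0.008·86+0.085·19.9) = 2.649
  r_corr = 2.545 + 2.649 = 5.194 μm/a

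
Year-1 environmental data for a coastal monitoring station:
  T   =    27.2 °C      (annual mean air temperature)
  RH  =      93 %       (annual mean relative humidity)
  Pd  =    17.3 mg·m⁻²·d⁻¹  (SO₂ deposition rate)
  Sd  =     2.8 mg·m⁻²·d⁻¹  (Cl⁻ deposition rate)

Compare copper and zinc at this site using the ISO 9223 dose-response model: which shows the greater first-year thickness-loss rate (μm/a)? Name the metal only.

copper: f(T) = -0.080·(T−10) [T>10 °C] = -1.3760
  Pd branch = 0.0053·Pd^0.26·e^(0.059·RH+f) = 0.6785 μm/a
  Cl⁻ term: 0.01025·2.8^0.27·exp(0.036·93+0.049·27.2) = 1.46
  r_corr = 0.6785 + 1.46 = 2.138 μm/a
zinc: T>10 °C ⇒ hinge -0.071·(27.2−10) = -1.2212
  Pd branch = 0.0129·Pd^0.44·e^(0.046·RH+f) = 0.9613 μm/a
  Sd branch = 0.0175·Sd^0.57·e^(0.008·RH+0.085·T) = 0.6685 μm/a
  r_corr = 0.9613 + 0.6685 = 1.63 μm/a
Ordering by μm/a: copper (2.14) > zinc (1.63)

copper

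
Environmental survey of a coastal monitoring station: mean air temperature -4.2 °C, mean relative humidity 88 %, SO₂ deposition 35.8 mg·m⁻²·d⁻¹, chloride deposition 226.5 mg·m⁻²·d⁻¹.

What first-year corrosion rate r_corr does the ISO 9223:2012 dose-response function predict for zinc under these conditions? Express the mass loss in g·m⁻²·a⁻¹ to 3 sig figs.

r_corr = 18.7 g·m⁻²·a⁻¹

zinc: T≤10 °C ⇒ hinge +0.038·(-4.2−10) = -0.5396
  Pd branch = 0.0129·Pd^0.44·e^(0.046·RH+f) = 2.08 μm/a
  Sd branch = 0.0175·Sd^0.57·e^(0.008·RH+0.085·T) = 0.5447 μm/a
  sum: 2.08 + 0.5447 → r_corr = 2.624 μm/a
Convert to mass loss: 2.624 μm/a × 7.14 g/cm³ = 18.74 g·m⁻²·a⁻¹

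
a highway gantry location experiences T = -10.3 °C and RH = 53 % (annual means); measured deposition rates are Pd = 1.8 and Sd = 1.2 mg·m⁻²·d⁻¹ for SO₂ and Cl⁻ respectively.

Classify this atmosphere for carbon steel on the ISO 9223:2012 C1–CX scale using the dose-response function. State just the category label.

C1

carbon steel: f(T) = +0.150·(T−10) [T≤10 °C] = -3.0450
  Pd branch = 1.77·Pd^0.52·e^(0.02·RH+f) = 0.3301 μm/a
  Sd branch = 0.102·Sd^0.62·e^(0.033·RH+0.04·T) = 0.4349 μm/a
  sum: 0.3301 + 0.4349 → r_corr = 0.765 μm/a
0.765 μm/a falls in (0, 1.3] for carbon steel → category C1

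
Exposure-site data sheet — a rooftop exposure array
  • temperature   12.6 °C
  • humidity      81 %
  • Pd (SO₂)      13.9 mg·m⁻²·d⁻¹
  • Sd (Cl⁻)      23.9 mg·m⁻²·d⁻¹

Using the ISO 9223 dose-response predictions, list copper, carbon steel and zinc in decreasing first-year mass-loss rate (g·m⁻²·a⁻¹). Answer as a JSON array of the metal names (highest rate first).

copper: temperature factor f = -0.080·(2.6) = -0.2080
  SO₂ term: 0.0053·13.9^0.26·exp(0.059·81-0.2080) = 1.015
  Sd branch = 0.01025·Sd^0.27·e^(0.036·RH+0.049·T) = 0.8269 μm/a
  sum: 1.015 + 0.8269 → r_corr = 1.842 μm/a
  mass loss = 1.842 μm/a × 8.96 g/cm³ = 16.51 g·m⁻²·a⁻¹
carbon steel: T>10 °C ⇒ hinge -0.054·(12.6−10) = -0.1404
  Pd branch = 1.77·Pd^0.52·e^(0.02·RH+f) = 30.54 μm/a
  Cl⁻ term: 0.102·23.9^0.62·exp(0.033·81+0.04·12.6) = 17.5
  r_corr = 30.54 + 17.5 = 48.04 μm/a
  mass loss = 48.04 μm/a × 7.85 g/cm³ = 377.1 g·m⁻²·a⁻¹
zinc: T>10 °C ⇒ hinge -0.071·(12.6−10) = -0.1846
  Pd branch = 0.0129·Pd^0.44·e^(0.046·RH+f) = 1.418 μm/a
  Sd branch = 0.0175·Sd^0.57·e^(0.008·RH+0.085·T) = 0.596 μm/a
  r_corr = 1.418 + 0.596 = 2.014 μm/a
  mass loss = 2.014 μm/a × 7.14 g/cm³ = 14.38 g·m⁻²·a⁻¹
Ordering by g·m⁻²·a⁻¹: carbon steel (377) > copper (16.5) > zinc (14.4)

["carbon steel", "copper", "zinc"]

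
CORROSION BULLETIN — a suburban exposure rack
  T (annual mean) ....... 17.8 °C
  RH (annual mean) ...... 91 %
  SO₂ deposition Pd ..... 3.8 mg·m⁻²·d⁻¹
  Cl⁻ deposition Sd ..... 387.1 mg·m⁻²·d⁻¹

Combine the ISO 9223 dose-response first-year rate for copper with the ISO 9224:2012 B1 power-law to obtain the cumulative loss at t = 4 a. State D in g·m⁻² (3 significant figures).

copper: temperature factor f = -0.080·(7.8) = -0.6240
  sulphur-dioxide contribution → 0.8625 μm/a
  chloride contribution → 3.243 μm/a
  ⇒ r_corr(copper) = 4.106 μm/a
Long-term exponent b (ISO 9224 Table 2, B1) = 0.667
  D(4) = 4.106 × 4^0.667 = 4.106 × 2.521 = 10.35 μm
  Mass loss = 10.35 μm × 8.96 g/cm³ = 92.74 g·m⁻²

D(4) = 92.7 g·m⁻²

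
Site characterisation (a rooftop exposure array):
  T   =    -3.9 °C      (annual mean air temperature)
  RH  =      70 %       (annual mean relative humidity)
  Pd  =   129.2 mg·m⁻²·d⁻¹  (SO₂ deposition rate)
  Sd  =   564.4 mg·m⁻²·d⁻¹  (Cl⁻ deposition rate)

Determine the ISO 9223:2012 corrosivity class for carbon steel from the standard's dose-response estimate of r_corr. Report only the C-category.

carbon steel: temperature factor f = +0.150·(-13.9) = -2.0850
  SO₂ term: 1.77·129.2^0.52·exp(0.02·70-2.0850) = 11.18
  Cl⁻ term: 0.102·564.4^0.62·exp(0.033·70+0.04·-3.9) = 44.67
  r_corr = 11.18 + 44.67 = 55.85 μm/a
55.9 μm/a falls in (50, 80] for carbon steel → category C4

C4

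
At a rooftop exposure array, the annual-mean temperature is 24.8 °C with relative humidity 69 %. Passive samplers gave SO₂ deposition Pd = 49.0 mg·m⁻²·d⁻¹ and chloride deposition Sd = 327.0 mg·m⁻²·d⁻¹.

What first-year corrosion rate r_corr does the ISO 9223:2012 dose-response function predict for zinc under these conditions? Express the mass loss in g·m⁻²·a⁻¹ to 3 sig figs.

r_corr = 52.7 g·m⁻²·a⁻¹

zinc: temperature factor f = -0.071·(14.8) = -1.0508
  Pd branch = 0.0129·Pd^0.44·e^(0.046·RH+f) = 0.5975 μm/a
  Sd branch = 0.0175·Sd^0.57·e^(0.008·RH+0.085·T) = 6.785 μm/a
  r_corr = 0.5975 + 6.785 = 7.383 μm/a
Convert to mass loss: 7.383 μm/a × 7.14 g/cm³ = 52.71 g·m⁻²·a⁻¹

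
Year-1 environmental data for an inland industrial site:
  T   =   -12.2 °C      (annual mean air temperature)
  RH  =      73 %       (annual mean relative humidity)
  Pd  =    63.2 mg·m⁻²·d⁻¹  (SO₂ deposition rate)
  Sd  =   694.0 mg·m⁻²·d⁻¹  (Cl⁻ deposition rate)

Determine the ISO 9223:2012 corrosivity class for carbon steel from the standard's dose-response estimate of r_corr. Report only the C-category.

C3

carbon steel: f(T) = +0.150·(T−10) [T≤10 °C] = -3.3300
  sulphur-dioxide contribution → 2.356 μm/a
  chloride contribution → 40.23 μm/a
  total first-year rate 42.58 μm/a
Category bounds: 25…50 μm/a bracket r_corr ⇒ C3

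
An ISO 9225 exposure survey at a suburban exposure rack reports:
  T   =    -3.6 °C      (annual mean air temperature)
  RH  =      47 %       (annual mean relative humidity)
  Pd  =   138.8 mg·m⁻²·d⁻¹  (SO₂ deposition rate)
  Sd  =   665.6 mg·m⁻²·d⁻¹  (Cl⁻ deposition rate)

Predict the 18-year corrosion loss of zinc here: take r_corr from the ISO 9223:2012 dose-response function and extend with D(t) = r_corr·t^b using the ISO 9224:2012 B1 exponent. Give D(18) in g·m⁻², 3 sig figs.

zinc: T≤10 °C ⇒ hinge +0.038·(-3.6−10) = -0.5168
  sulphur-dioxide contribution → 0.5858 μm/a
  chloride contribution → 0.7633 μm/a
  total first-year rate 1.349 μm/a
ISO 9224: D(t) = r_corr · t^b with b = 0.813 (zinc, B1)
  D(18) = 1.349 × 18^0.813 = 1.349 × 10.48 = 14.14 μm
  Mass loss = 14.14 μm × 7.14 g/cm³ = 101 g·m⁻²

D(18) = 101 g·m⁻²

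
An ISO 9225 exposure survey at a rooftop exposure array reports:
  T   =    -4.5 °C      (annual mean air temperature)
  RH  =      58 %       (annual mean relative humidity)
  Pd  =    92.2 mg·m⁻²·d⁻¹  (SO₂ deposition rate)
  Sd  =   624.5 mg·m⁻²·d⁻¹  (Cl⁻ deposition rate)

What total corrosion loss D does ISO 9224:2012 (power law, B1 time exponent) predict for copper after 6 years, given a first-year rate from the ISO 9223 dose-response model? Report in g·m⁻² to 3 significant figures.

D(6) = 13.7 g·m⁻²

copper: temperature factor f = +0.126·(-14.5) = -1.8270
  sulphur-dioxide contribution → 0.08468 μm/a
  chloride contribution → 0.3772 μm/a
  ⇒ r_corr(copper) = 0.4619 μm/a
Power-law: D(6) = r_corr · 6^0.667
  D(6) = 0.4619 × 6^0.667 = 0.4619 × 3.304 = 1.526 μm
  Mass loss = 1.526 μm × 8.96 g/cm³ = 13.67 g·m⁻²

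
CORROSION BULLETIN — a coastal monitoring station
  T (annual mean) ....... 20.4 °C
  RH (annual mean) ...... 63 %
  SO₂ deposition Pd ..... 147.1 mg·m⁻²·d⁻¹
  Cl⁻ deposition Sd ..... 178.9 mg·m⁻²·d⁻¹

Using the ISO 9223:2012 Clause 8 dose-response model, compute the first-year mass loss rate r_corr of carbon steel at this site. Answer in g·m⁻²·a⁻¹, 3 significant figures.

carbon steel: f(T) = -0.054·(T−10) [T>10 °C] = -0.5616
  Pd branch = 1.77·Pd^0.52·e^(0.02·RH+f) = 47.69 μm/a
  Cl⁻ term: 0.102·178.9^0.62·exp(0.033·63+0.04·20.4) = 45.97
  sum: 47.69 + 45.97 → r_corr = 93.66 μm/a
Convert to mass loss: 93.66 μm/a × 7.85 g/cm³ = 735.3 g·m⁻²·a⁻¹

r_corr = 735 g·m⁻²·a⁻¹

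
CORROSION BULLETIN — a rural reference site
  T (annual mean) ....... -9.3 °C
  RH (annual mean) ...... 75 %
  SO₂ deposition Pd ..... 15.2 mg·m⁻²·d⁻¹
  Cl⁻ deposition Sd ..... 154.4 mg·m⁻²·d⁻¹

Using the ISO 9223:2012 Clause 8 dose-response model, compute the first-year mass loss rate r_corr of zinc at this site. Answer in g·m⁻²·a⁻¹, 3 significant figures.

zinc: temperature factor f = +0.038·(-19.3) = -0.7334
  Pd branch = 0.0129·Pd^0.44·e^(0.046·RH+f) = 0.6463 μm/a
  Cl⁻ term: 0.0175·154.4^0.57·exp(0.008·75+0.085·-9.3) = 0.2558
  sum: 0.6463 + 0.2558 → r_corr = 0.902 μm/a
Convert to mass loss: 0.902 μm/a × 7.14 g/cm³ = 6.44 g·m⁻²·a⁻¹

r_corr = 6.44 g·m⁻²·a⁻¹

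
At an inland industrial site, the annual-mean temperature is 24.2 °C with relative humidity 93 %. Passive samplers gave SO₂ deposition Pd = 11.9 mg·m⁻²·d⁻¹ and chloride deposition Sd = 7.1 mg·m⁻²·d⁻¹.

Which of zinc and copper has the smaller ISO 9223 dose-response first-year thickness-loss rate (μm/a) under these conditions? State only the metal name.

zinc

zinc: T>10 °C ⇒ hinge -0.071·(24.2−10) = -1.0082
  Pd branch = 0.0129·Pd^0.44·e^(0.046·RH+f) = 1.009 μm/a
  Cl⁻ term: 0.0175·7.1^0.57·exp(0.008·93+0.085·24.2) = 0.8805
  sum: 1.009 + 0.8805 → r_corr = 1.889 μm/a
copper: T>10 °C ⇒ hinge -0.080·(24.2−10) = -1.1360
  Pd branch = 0.0053·Pd^0.26·e^(0.059·RH+f) = 0.7826 μm/a
  Sd branch = 0.01025·Sd^0.27·e^(0.036·RH+0.049·T) = 1.62 μm/a
  sum: 0.7826 + 1.62 → r_corr = 2.403 μm/a
Ordering by μm/a: copper (2.4) > zinc (1.89)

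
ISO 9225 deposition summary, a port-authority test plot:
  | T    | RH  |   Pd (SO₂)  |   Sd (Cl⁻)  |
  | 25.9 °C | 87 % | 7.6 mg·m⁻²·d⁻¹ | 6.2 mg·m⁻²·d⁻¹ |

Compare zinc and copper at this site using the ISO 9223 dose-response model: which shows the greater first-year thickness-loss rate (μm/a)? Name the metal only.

copper

zinc: T>10 °C ⇒ hinge -0.071·(25.9−10) = -1.1289
  sulphur-dioxide contribution → 0.5571 μm/a
  chloride contribution → 0.8976 μm/a
  ⇒ r_corr(zinc) = 1.455 μm/a
copper: temperature factor f = -0.080·(15.9) = -1.2720
  sulphur-dioxide contribution → 0.4267 μm/a
  chloride contribution → 1.368 μm/a
  ⇒ r_corr(copper) = 1.795 μm/a
Ordering by μm/a: copper (1.79) > zinc (1.45)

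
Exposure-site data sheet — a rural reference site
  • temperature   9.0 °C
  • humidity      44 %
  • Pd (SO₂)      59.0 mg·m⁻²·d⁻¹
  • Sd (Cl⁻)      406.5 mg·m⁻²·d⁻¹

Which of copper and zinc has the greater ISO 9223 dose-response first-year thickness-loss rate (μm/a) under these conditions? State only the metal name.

zinc

copper: temperature factor f = +0.126·(-1.0) = -0.1260
  sulphur-dioxide contribution → 0.1809 μm/a
  chloride contribution → 0.3932 μm/a
  ⇒ r_corr(copper) = 0.5741 μm/a
zinc: T≤10 °C ⇒ hinge +0.038·(9.0−10) = -0.0380
  sulphur-dioxide contribution → 0.5653 μm/a
  chloride contribution → 1.642 μm/a
  ⇒ r_corr(zinc) = 2.207 μm/a
Ordering by μm/a: zinc (2.21) > copper (0.574)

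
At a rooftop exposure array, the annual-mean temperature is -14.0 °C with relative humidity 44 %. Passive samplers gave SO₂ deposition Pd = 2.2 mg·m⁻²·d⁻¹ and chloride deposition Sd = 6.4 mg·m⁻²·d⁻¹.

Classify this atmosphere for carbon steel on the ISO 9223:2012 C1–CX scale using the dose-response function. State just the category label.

carbon steel: temperature factor f = +0.150·(-24.0) = -3.6000
  sulphur-dioxide contribution → 0.1757 μm/a
  chloride contribution → 0.7867 μm/a
  total first-year rate 0.9624 μm/a
0.962 μm/a falls in (0, 1.3] for carbon steel → category C1

C1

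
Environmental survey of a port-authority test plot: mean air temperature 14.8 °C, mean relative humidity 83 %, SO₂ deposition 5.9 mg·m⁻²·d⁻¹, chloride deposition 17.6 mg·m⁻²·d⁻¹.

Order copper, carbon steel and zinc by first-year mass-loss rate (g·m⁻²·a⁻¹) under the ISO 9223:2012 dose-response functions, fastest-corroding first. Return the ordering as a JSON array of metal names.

["carbon steel", "copper", "zinc"]

copper: T>10 °C ⇒ hinge -0.080·(14.8−10) = -0.3840
  Pd branch = 0.0053·Pd^0.26·e^(0.059·RH+f) = 0.7668 μm/a
  Sd branch = 0.01025·Sd^0.27·e^(0.036·RH+0.049·T) = 0.9112 μm/a
  r_corr = 0.7668 + 0.9112 = 1.678 μm/a
  mass loss = 1.678 μm/a × 8.96 g/cm³ = 15.04 g·m⁻²·a⁻¹
carbon steel: T>10 °C ⇒ hinge -0.054·(14.8−10) = -0.2592
  SO₂ term: 1.77·5.9^0.52·exp(0.02·83-0.2592) = 18.08
  Sd branch = 0.102·Sd^0.62·e^(0.033·RH+0.04·T) = 16.88 μm/a
  sum: 18.08 + 16.88 → r_corr = 34.96 μm/a
  mass loss = 34.96 μm/a × 7.85 g/cm³ = 274.5 g·m⁻²·a⁻¹
zinc: f(T) = -0.071·(T−10) [T>10 °C] = -0.3408
  Pd branch = 0.0129·Pd^0.44·e^(0.046·RH+f) = 0.9118 μm/a
  Sd branch = 0.0175·Sd^0.57·e^(0.008·RH+0.085·T) = 0.6133 μm/a
  r_corr = 0.9118 + 0.6133 = 1.525 μm/a
  mass loss = 1.525 μm/a × 7.14 g/cm³ = 10.89 g·m⁻²·a⁻¹
Ordering by g·m⁻²·a⁻¹: carbon steel (274) > copper (15) > zinc (10.9)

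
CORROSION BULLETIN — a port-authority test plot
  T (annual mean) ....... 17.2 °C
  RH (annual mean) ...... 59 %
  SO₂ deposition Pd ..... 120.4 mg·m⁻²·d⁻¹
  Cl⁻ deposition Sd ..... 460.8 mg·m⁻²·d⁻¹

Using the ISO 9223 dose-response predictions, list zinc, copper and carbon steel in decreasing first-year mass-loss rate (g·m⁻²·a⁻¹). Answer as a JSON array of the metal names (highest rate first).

["carbon steel", "zinc", "copper"]

zinc: f(T) = -0.071·(T−10) [T>10 °C] = -0.5112
  SO₂ term: 0.0129·120.4^0.44·exp(0.046·59-0.5112) = 0.961
  Sd branch = 0.0175·Sd^0.57·e^(0.008·RH+0.085·T) = 3.992 μm/a
  r_corr = 0.961 + 3.992 = 4.953 μm/a
  mass loss = 4.953 μm/a × 7.14 g/cm³ = 35.36 g·m⁻²·a⁻¹
copper: T>10 °C ⇒ hinge -0.080·(17.2−10) = -0.5760
  Pd branch = 0.0053·Pd^0.26·e^(0.059·RH+f) = 0.3364 μm/a
  Sd branch = 0.01025·Sd^0.27·e^(0.036·RH+0.049·T) = 1.043 μm/a
  r_corr = 0.3364 + 1.043 = 1.38 μm/a
  mass loss = 1.38 μm/a × 8.96 g/cm³ = 12.36 g·m⁻²·a⁻¹
carbon steel: temperature factor f = -0.054·(7.2) = -0.3888
  SO₂ term: 1.77·120.4^0.52·exp(0.02·59-0.3888) = 47.15
  Sd branch = 0.102·Sd^0.62·e^(0.033·RH+0.04·T) = 63.73 μm/a
  r_corr = 47.15 + 63.73 = 110.9 μm/a
  mass loss = 110.9 μm/a × 7.85 g/cm³ = 870.4 g·m⁻²·a⁻¹
Ordering by g·m⁻²·a⁻¹: carbon steel (870) > zinc (35.4) > copper (12.4)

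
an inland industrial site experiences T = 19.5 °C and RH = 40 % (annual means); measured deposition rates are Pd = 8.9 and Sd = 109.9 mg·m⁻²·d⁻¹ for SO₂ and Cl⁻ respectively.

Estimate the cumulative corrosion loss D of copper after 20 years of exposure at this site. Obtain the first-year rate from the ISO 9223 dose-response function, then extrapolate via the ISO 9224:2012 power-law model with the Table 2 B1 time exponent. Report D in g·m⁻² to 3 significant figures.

D(20) = 29.5 g·m⁻²

copper: T>10 °C ⇒ hinge -0.080·(19.5−10) = -0.7600
  SO₂ term: 0.0053·8.9^0.26·exp(0.059·40-0.7600) = 0.04634
  Sd branch = 0.01025·Sd^0.27·e^(0.036·RH+0.049·T) = 0.4001 μm/a
  r_corr = 0.04634 + 0.4001 = 0.4464 μm/a
ISO 9224: D(t) = r_corr · t^b with b = 0.667 (copper, B1)
  D(20) = 0.4464 × 20^0.667 = 0.4464 × 7.375 = 3.293 μm
  Mass loss = 3.293 μm × 8.96 g/cm³ = 29.5 g·m⁻²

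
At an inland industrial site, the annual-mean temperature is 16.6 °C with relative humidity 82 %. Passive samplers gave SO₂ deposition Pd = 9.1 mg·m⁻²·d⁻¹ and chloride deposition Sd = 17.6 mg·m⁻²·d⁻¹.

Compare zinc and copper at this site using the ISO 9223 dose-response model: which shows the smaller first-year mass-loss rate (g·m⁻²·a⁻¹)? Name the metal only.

zinc

zinc: f(T) = -0.071·(T−10) [T>10 °C] = -0.4686
  SO₂ term: 0.0129·9.1^0.44·exp(0.046·82-0.4686) = 0.9273
  Cl⁻ term: 0.0175·17.6^0.57·exp(0.008·82+0.085·16.6) = 0.709
  sum: 0.9273 + 0.709 → r_corr = 1.636 μm/a
  mass loss = 1.636 μm/a × 7.14 g/cm³ = 11.68 g·m⁻²·a⁻¹
copper: f(T) = -0.080·(T−10) [T>10 °C] = -0.5280
  Pd branch = 0.0053·Pd^0.26·e^(0.059·RH+f) = 0.7005 μm/a
  Cl⁻ term: 0.01025·17.6^0.27·exp(0.036·82+0.049·16.6) = 0.9601
  sum: 0.7005 + 0.9601 → r_corr = 1.661 μm/a
  mass loss = 1.661 μm/a × 8.96 g/cm³ = 14.88 g·m⁻²·a⁻¹
Ordering by g·m⁻²·a⁻¹: copper (14.9) > zinc (11.7)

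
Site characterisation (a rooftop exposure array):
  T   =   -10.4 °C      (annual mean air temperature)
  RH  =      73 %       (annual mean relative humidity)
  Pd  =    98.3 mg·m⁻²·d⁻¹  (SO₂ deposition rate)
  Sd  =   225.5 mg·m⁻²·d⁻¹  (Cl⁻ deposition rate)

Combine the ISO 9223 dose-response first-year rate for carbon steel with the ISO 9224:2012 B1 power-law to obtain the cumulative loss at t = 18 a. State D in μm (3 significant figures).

D(18) = 115 μm

carbon steel: T≤10 °C ⇒ hinge +0.150·(-10.4−10) = -3.0600
  sulphur-dioxide contribution → 3.884 μm/a
  chloride contribution → 21.53 μm/a
  total first-year rate 25.42 μm/a
Long-term exponent b (ISO 9224 Table 2, B1) = 0.523
  D(18) = 25.42 × 18^0.523 = 25.42 × 4.534 = 115.2 μm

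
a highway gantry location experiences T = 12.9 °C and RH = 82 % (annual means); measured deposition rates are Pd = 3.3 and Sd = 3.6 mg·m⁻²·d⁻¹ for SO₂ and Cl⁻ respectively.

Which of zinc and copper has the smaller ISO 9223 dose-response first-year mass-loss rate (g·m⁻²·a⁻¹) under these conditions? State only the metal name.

zinc: f(T) = -0.071·(T−10) [T>10 °C] = -0.2059
  SO₂ term: 0.0129·3.3^0.44·exp(0.046·82-0.2059) = 0.7717
  Cl⁻ term: 0.0175·3.6^0.57·exp(0.008·82+0.085·12.9) = 0.2095
  r_corr = 0.7717 + 0.2095 = 0.9813 μm/a
  mass loss = 0.9813 μm/a × 7.14 g/cm³ = 7.006 g·m⁻²·a⁻¹
copper: f(T) = -0.080·(T−10) [T>10 °C] = -0.2320
  Pd branch = 0.0053·Pd^0.26·e^(0.059·RH+f) = 0.7235 μm/a
  Cl⁻ term: 0.01025·3.6^0.27·exp(0.036·82+0.049·12.9) = 0.5218
  sum: 0.7235 + 0.5218 → r_corr = 1.245 μm/a
  mass loss = 1.245 μm/a × 8.96 g/cm³ = 11.16 g·m⁻²·a⁻¹
Ordering by g·m⁻²·a⁻¹: copper (11.2) > zinc (7.01)

zinc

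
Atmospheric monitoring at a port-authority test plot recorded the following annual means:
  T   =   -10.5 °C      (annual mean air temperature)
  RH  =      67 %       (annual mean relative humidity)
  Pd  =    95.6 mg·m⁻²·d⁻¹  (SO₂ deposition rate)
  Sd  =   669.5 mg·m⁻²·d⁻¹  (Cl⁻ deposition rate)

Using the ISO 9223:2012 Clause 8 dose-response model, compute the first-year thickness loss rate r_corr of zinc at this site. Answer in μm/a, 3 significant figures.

zinc: f(T) = +0.038·(T−10) [T≤10 °C] = -0.7790
  Pd branch = 0.0129·Pd^0.44·e^(0.046·RH+f) = 0.9598 μm/a
  Sd branch = 0.0175·Sd^0.57·e^(0.008·RH+0.085·T) = 0.4999 μm/a
  sum: 0.9598 + 0.4999 → r_corr = 1.46 μm/a

r_corr = 1.46 μm/a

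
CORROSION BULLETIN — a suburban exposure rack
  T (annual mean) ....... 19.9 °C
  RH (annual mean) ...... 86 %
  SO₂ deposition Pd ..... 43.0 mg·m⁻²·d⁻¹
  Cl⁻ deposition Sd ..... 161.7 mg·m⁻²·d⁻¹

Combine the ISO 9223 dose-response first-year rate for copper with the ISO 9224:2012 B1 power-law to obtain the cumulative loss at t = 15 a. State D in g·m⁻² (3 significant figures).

D(15) = 185 g·m⁻²

copper: T>10 °C ⇒ hinge -0.080·(19.9−10) = -0.7920
  sulphur-dioxide contribution → 1.02 μm/a
  chloride contribution → 2.372 μm/a
  ⇒ r_corr(copper) = 3.392 μm/a
Power-law: D(15) = r_corr · 15^0.667
  D(15) = 3.392 × 15^0.667 = 3.392 × 6.088 = 20.65 μm
  Mass loss = 20.65 μm × 8.96 g/cm³ = 185 g·m⁻²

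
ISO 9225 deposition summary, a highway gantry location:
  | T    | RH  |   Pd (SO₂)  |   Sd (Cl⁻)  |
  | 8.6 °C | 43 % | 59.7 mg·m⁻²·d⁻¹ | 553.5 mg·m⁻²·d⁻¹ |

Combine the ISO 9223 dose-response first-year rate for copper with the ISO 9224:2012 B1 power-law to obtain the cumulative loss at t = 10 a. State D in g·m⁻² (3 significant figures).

copper: f(T) = +0.126·(T−10) [T≤10 °C] = -0.1764
  Pd branch = 0.0053·Pd^0.26·e^(0.059·RH+f) = 0.1626 μm/a
  Sd branch = 0.01025·Sd^0.27·e^(0.036·RH+0.049·T) = 0.4043 μm/a
  r_corr = 0.1626 + 0.4043 = 0.5669 μm/a
ISO 9224: D(t) = r_corr · t^b with b = 0.667 (copper, B1)
  D(10) = 0.5669 × 10^0.667 = 0.5669 × 4.645 = 2.633 μm
  Mass loss = 2.633 μm × 8.96 g/cm³ = 23.59 g·m⁻²

D(10) = 23.6 g·m⁻²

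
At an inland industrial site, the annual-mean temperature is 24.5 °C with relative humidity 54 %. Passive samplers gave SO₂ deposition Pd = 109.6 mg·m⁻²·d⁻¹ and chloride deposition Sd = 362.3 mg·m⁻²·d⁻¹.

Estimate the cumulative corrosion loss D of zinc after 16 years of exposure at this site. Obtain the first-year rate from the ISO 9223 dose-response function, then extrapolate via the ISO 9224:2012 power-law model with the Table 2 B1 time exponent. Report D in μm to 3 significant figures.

zinc: temperature factor f = -0.071·(14.5) = -1.0295
  sulphur-dioxide contribution → 0.4363 μm/a
  chloride contribution → 6.219 μm/a
  total first-year rate 6.656 μm/a
ISO 9224: D(t) = r_corr · t^b with b = 0.813 (zinc, B1)
  D(16) = 6.656 × 16^0.813 = 6.656 × 9.527 = 63.41 μm

D(16) = 63.4 μm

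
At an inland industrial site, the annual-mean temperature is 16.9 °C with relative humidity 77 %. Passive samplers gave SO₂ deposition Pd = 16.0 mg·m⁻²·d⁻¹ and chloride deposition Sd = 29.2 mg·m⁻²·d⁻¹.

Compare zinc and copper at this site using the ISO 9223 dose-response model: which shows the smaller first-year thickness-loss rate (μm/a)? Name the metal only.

zinc: temperature factor f = -0.071·(6.9) = -0.4899
  Pd branch = 0.0129·Pd^0.44·e^(0.046·RH+f) = 0.9245 μm/a
  Cl⁻ term: 0.0175·29.2^0.57·exp(0.008·77+0.085·16.9) = 0.9326
  r_corr = 0.9245 + 0.9326 = 1.857 μm/a
copper: f(T) = -0.080·(T−10) [T>10 °C] = -0.5520
  SO₂ term: 0.0053·16.0^0.26·exp(0.059·77-0.5520) = 0.5897
  Cl⁻ term: 0.01025·29.2^0.27·exp(0.036·77+0.049·16.9) = 0.933
  r_corr = 0.5897 + 0.933 = 1.523 μm/a
Ordering by μm/a: zinc (1.86) > copper (1.52)

copper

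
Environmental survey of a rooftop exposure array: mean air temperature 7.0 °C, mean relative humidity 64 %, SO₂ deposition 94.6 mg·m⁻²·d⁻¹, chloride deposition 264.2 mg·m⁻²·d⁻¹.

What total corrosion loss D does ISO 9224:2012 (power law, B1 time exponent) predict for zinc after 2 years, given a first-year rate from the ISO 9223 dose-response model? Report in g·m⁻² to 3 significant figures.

D(2) = 36.2 g·m⁻²

zinc: temperature factor f = +0.038·(-3.0) = -0.1140
  SO₂ term: 0.0129·94.6^0.44·exp(0.046·64-0.1140) = 1.618
  Cl⁻ term: 0.0175·264.2^0.57·exp(0.008·64+0.085·7.0) = 1.271
  r_corr = 1.618 + 1.271 = 2.89 μm/a
Long-term exponent b (ISO 9224 Table 2, B1) = 0.813
  D(2) = 2.89 × 2^0.813 = 2.89 × 1.757 = 5.077 μm
  Mass loss = 5.077 μm × 7.14 g/cm³ = 36.25 g·m⁻²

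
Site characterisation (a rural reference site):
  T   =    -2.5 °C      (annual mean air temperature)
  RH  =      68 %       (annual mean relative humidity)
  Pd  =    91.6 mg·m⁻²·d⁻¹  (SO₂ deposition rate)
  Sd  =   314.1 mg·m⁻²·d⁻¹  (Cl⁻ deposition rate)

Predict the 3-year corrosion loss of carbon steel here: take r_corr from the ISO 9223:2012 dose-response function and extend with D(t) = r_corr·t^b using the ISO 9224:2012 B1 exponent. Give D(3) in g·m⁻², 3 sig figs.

carbon steel: T≤10 °C ⇒ hinge +0.150·(-2.5−10) = -1.8750
  sulphur-dioxide contribution → 11.08 μm/a
  chloride contribution → 30.75 μm/a
  ⇒ r_corr(carbon steel) = 41.83 μm/a
ISO 9224: D(t) = r_corr · t^b with b = 0.523 (carbon steel, B1)
  D(3) = 41.83 × 3^0.523 = 41.83 × 1.776 = 74.31 μm
  Mass loss = 74.31 μm × 7.85 g/cm³ = 583.3 g·m⁻²

D(3) = 583 g·m⁻²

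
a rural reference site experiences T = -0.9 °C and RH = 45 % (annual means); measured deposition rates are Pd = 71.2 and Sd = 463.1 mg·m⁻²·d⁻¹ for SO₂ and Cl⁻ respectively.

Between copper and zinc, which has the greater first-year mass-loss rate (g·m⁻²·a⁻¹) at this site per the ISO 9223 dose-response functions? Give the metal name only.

copper: f(T) = +0.126·(T−10) [T≤10 °C] = -1.3734
  SO₂ term: 0.0053·71.2^0.26·exp(0.059·45-1.3734) = 0.05788
  Sd branch = 0.01025·Sd^0.27·e^(0.036·RH+0.049·T) = 0.2599 μm/a
  sum: 0.05788 + 0.2599 → r_corr = 0.3178 μm/a
  mass loss = 0.3178 μm/a × 8.96 g/cm³ = 2.848 g·m⁻²·a⁻¹
zinc: T≤10 °C ⇒ hinge +0.038·(-0.9−10) = -0.4142
  Pd branch = 0.0129·Pd^0.44·e^(0.046·RH+f) = 0.4414 μm/a
  Cl⁻ term: 0.0175·463.1^0.57·exp(0.008·45+0.085·-0.9) = 0.7684
  r_corr = 0.4414 + 0.7684 = 1.21 μm/a
  mass loss = 1.21 μm/a × 7.14 g/cm³ = 8.638 g·m⁻²·a⁻¹
Ordering by g·m⁻²·a⁻¹: zinc (8.64) > copper (2.85)

zinc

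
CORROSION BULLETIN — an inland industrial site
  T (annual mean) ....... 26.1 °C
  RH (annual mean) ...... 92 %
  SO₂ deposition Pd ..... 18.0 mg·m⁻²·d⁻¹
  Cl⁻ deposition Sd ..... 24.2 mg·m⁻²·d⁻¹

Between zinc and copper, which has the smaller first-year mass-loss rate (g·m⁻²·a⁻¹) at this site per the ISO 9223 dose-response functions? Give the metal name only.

zinc: f(T) = -0.071·(T−10) [T>10 °C] = -1.1431
  Pd branch = 0.0129·Pd^0.44·e^(0.046·RH+f) = 1.01 μm/a
  Sd branch = 0.0175·Sd^0.57·e^(0.008·RH+0.085·T) = 2.065 μm/a
  r_corr = 1.01 + 2.065 = 3.075 μm/a
  mass loss = 3.075 μm/a × 7.14 g/cm³ = 21.96 g·m⁻²·a⁻¹
copper: f(T) = -0.080·(T−10) [T>10 °C] = -1.2880
  Pd branch = 0.0053·Pd^0.26·e^(0.059·RH+f) = 0.7057 μm/a
  Cl⁻ term: 0.01025·24.2^0.27·exp(0.036·92+0.049·26.1) = 2.389
  sum: 0.7057 + 2.389 → r_corr = 3.094 μm/a
  mass loss = 3.094 μm/a × 8.96 g/cm³ = 27.73 g·m⁻²·a⁻¹
Ordering by g·m⁻²·a⁻¹: copper (27.7) > zinc (22)

zinc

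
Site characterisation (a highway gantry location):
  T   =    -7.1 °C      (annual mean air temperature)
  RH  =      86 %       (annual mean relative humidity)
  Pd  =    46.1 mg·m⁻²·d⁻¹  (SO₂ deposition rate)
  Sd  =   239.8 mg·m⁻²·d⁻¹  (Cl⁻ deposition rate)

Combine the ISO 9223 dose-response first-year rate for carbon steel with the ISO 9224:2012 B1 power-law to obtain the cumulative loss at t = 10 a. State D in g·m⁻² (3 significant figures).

carbon steel: f(T) = +0.150·(T−10) [T≤10 °C] = -2.5650
  sulphur-dioxide contribution → 5.573 μm/a
  chloride contribution → 39.2 μm/a
  total first-year rate 44.77 μm/a
Long-term exponent b (ISO 9224 Table 2, B1) = 0.523
  D(10) = 44.77 × 10^0.523 = 44.77 × 3.334 = 149.3 μm
  Mass loss = 149.3 μm × 7.85 g/cm³ = 1172 g·m⁻²

D(10) = 1.17e+03 g·m⁻²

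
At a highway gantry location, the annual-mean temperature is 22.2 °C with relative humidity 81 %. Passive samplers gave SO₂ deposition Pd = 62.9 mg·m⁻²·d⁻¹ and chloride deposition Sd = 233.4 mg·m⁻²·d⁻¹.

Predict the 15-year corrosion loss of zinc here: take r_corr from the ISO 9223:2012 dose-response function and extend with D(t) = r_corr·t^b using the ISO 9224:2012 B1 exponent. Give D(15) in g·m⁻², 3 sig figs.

zinc: f(T) = -0.071·(T−10) [T>10 °C] = -0.8662
  Pd branch = 0.0129·Pd^0.44·e^(0.046·RH+f) = 1.393 μm/a
  Cl⁻ term: 0.0175·233.4^0.57·exp(0.008·81+0.085·22.2) = 4.941
  r_corr = 1.393 + 4.941 = 6.334 μm/a
ISO 9224: D(t) = r_corr · t^b with b = 0.813 (zinc, B1)
  D(15) = 6.334 × 15^0.813 = 6.334 × 9.04 = 57.26 μm
  Mass loss = 57.26 μm × 7.14 g/cm³ = 408.8 g·m⁻²

D(15) = 409 g·m⁻²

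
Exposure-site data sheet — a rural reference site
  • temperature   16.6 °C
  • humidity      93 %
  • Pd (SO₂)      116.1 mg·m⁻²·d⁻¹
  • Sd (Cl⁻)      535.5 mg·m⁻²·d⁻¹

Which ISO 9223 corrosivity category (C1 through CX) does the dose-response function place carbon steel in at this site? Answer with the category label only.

carbon steel: T>10 °C ⇒ hinge -0.054·(16.6−10) = -0.3564
  Pd branch = 1.77·Pd^0.52·e^(0.02·RH+f) = 94.34 μm/a
  Sd branch = 0.102·Sd^0.62·e^(0.033·RH+0.04·T) = 209.7 μm/a
  r_corr = 94.34 + 209.7 = 304.1 μm/a
Category bounds: 200…700 μm/a bracket r_corr ⇒ CX

CX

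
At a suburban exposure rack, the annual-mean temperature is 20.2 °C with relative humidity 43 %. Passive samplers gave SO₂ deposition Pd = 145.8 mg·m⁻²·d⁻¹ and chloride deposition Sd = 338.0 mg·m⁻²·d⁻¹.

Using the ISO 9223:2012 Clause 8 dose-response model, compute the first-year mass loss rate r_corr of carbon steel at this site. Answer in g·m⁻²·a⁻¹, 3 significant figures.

r_corr = 527 g·m⁻²·a⁻¹

carbon steel: f(T) = -0.054·(T−10) [T>10 °C] = -0.5508
  SO₂ term: 1.77·145.8^0.52·exp(0.02·43-0.5508) = 32.17
  Sd branch = 0.102·Sd^0.62·e^(0.033·RH+0.04·T) = 34.97 μm/a
  sum: 32.17 + 34.97 → r_corr = 67.14 μm/a
Convert to mass loss: 67.14 μm/a × 7.85 g/cm³ = 527 g·m⁻²·a⁻¹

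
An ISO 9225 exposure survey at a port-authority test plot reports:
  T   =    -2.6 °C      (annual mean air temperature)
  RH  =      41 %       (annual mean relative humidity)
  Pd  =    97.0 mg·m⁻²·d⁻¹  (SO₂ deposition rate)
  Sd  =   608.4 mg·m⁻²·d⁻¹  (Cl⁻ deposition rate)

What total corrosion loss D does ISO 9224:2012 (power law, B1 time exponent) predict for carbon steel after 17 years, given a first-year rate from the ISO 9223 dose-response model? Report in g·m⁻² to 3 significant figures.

D(17) = 880 g·m⁻²

carbon steel: T≤10 °C ⇒ hinge +0.150·(-2.6−10) = -1.8900
  SO₂ term: 1.77·97.0^0.52·exp(0.02·41-1.8900) = 6.552
  Cl⁻ term: 0.102·608.4^0.62·exp(0.033·41+0.04·-2.6) = 18.93
  r_corr = 6.552 + 18.93 = 25.49 μm/a
Power-law: D(17) = r_corr · 17^0.523
  D(17) = 25.49 × 17^0.523 = 25.49 × 4.401 = 112.2 μm
  Mass loss = 112.2 μm × 7.85 g/cm³ = 880.4 g·m⁻²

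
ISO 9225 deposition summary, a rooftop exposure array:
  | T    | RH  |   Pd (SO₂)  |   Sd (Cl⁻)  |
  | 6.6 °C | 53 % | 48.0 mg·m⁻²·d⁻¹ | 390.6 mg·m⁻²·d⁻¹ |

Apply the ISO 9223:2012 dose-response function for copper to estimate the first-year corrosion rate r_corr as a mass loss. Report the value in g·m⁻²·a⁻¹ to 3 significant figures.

r_corr = 6.21 g·m⁻²·a⁻¹

copper: f(T) = +0.126·(T−10) [T≤10 °C] = -0.4284
  SO₂ term: 0.0053·48.0^0.26·exp(0.059·53-0.4284) = 0.2155
  Sd branch = 0.01025·Sd^0.27·e^(0.036·RH+0.049·T) = 0.4782 μm/a
  r_corr = 0.2155 + 0.4782 = 0.6936 μm/a
Convert to mass loss: 0.6936 μm/a × 8.96 g/cm³ = 6.215 g·m⁻²·a⁻¹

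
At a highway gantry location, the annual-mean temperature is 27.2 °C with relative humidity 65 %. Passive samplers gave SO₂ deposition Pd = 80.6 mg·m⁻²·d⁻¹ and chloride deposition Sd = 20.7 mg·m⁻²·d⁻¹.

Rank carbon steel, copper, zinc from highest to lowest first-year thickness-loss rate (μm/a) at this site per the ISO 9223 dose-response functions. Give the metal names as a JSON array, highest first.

["carbon steel", "zinc", "copper"]

carbon steel: temperature factor f = -0.054·(17.2) = -0.9288
  Pd branch = 1.77·Pd^0.52·e^(0.02·RH+f) = 25.15 μm/a
  Cl⁻ term: 0.102·20.7^0.62·exp(0.033·65+0.04·27.2) = 16.93
  r_corr = 25.15 + 16.93 = 42.07 μm/a
copper: temperature factor f = -0.080·(17.2) = -1.3760
  SO₂ term: 0.0053·80.6^0.26·exp(0.059·65-1.3760) = 0.194
  Sd branch = 0.01025·Sd^0.27·e^(0.036·RH+0.049·T) = 0.9144 μm/a
  sum: 0.194 + 0.9144 → r_corr = 1.108 μm/a
zinc: T>10 °C ⇒ hinge -0.071·(27.2−10) = -1.2212
  Pd branch = 0.0129·Pd^0.44·e^(0.046·RH+f) = 0.5219 μm/a
  Cl⁻ term: 0.0175·20.7^0.57·exp(0.008·65+0.085·27.2) = 1.671
  r_corr = 0.5219 + 1.671 = 2.193 μm/a
Ordering by μm/a: carbon steel (42.1) > zinc (2.19) > copper (1.11)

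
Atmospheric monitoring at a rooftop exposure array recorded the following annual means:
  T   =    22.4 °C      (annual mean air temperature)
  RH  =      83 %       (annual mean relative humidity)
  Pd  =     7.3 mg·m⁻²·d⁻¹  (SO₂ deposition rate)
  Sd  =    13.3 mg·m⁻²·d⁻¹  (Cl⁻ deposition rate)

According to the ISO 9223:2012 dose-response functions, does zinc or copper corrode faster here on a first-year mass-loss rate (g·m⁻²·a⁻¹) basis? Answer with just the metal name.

zinc: temperature factor f = -0.071·(12.4) = -0.8804
  Pd branch = 0.0129·Pd^0.44·e^(0.046·RH+f) = 0.5838 μm/a
  Cl⁻ term: 0.0175·13.3^0.57·exp(0.008·83+0.085·22.4) = 0.9975
  r_corr = 0.5838 + 0.9975 = 1.581 μm/a
  mass loss = 1.581 μm/a × 7.14 g/cm³ = 11.29 g·m⁻²·a⁻¹
copper: f(T) = -0.080·(T−10) [T>10 °C] = -0.9920
  SO₂ term: 0.0053·7.3^0.26·exp(0.059·83-0.9920) = 0.4412
  Sd branch = 0.01025·Sd^0.27·e^(0.036·RH+0.049·T) = 1.226 μm/a
  sum: 0.4412 + 1.226 → r_corr = 1.667 μm/a
  mass loss = 1.667 μm/a × 8.96 g/cm³ = 14.94 g·m⁻²·a⁻¹
Ordering by g·m⁻²·a⁻¹: copper (14.9) > zinc (11.3)

copper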